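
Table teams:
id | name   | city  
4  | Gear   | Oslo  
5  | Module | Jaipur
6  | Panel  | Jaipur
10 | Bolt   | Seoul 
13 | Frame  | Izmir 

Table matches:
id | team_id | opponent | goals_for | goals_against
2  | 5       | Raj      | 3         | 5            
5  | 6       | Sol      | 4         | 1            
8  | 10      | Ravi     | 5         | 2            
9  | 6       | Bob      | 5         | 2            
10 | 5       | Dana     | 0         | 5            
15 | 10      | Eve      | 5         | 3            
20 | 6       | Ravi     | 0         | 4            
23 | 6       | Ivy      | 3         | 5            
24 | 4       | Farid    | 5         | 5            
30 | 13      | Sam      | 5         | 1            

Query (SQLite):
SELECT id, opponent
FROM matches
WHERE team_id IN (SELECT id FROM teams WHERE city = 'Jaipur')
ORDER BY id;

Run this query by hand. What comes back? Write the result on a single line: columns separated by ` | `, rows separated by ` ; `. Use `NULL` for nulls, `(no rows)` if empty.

2 | Raj ; 5 | Sol ; 9 | Bob ; 10 | Dana ; 20 | Ravi ; 23 | Ivy

Inner query: teams.id where city = 'Jaipur'.
Outer: keep matches rows whose team_id is in that set.
Inner query → {5, 6}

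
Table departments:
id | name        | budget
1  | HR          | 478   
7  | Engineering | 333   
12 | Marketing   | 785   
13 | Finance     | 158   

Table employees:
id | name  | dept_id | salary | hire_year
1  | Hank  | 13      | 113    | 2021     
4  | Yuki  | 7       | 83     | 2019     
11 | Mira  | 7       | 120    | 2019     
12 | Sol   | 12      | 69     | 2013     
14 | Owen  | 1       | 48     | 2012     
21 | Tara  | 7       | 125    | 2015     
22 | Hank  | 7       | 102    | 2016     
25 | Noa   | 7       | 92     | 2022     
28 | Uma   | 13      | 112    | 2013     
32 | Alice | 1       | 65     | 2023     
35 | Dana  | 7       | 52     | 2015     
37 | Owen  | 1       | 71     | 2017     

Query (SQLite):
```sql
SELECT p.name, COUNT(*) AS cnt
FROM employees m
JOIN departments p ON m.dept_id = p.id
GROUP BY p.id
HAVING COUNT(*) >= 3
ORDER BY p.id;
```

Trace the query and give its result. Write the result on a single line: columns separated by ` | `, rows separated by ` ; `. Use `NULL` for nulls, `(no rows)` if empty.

HR | 3 ; Engineering | 6

Join each employees row to its departments via dept_id.
Group joined rows by departments.id; compute COUNT(*) per group.
HAVING: keep groups with count ≥ 3.
  1: ids {14, 32, 37} → COUNT(*)=3
  7: ids {4, 11, 21, 22, 25, 35} → COUNT(*)=6
  12: ids {12} → COUNT(*)=1
  13: ids {1, 28} → COUNT(*)=2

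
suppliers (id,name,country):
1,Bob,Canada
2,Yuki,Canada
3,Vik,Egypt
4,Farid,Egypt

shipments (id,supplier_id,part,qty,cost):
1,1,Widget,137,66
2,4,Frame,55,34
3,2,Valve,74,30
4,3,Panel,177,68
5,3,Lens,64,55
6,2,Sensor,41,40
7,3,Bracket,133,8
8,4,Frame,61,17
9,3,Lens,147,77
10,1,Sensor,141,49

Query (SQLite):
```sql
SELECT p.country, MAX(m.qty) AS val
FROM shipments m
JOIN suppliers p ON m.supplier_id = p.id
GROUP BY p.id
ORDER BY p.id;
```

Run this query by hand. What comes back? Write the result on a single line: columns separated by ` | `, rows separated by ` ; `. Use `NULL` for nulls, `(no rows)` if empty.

Canada | 141 ; Canada | 74 ; Egypt | 177 ; Egypt | 61

Join each shipments row to its suppliers via supplier_id.
Group joined rows by suppliers.id; compute MAX(m.qty) per group.
  1: ids {1, 10} → MAX(m.qty)=141
  2: ids {3, 6} → MAX(m.qty)=74
  3: ids {4, 5, 7, 9} → MAX(m.qty)=177
  4: ids {2, 8} → MAX(m.qty)=61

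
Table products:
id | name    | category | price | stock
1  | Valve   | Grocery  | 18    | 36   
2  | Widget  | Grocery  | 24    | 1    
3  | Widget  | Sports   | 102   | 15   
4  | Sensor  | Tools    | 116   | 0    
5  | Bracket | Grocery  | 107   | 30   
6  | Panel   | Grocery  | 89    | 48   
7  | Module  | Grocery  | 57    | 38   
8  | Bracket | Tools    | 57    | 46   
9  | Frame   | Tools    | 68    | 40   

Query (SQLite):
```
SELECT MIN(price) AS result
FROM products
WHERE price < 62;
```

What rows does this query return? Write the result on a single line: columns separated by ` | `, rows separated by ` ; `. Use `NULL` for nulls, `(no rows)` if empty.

Rows where price < 62 → price values: [18, 24, 57, 57].
MIN of non-NULL values = 18.

18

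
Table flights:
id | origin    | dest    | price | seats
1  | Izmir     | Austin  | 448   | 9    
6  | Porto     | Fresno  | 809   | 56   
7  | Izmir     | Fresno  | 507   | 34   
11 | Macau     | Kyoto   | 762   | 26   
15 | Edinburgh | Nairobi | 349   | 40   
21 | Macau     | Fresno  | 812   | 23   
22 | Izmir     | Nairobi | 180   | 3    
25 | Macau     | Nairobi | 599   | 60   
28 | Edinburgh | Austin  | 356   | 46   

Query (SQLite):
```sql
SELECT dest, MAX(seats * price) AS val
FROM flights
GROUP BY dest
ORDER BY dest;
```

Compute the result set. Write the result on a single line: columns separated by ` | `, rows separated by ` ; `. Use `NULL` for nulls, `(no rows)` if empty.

Austin | 16376 ; Fresno | 45304 ; Kyoto | 19812 ; Nairobi | 35940

For each row compute seats * price.
Group by dest; take MAX of the expression per group.
  Austin: ids {1, 28} → MAX(seats * price)=16376
  Fresno: ids {6, 7, 21} → MAX(seats * price)=45304
  Kyoto: ids {11} → MAX(seats * price)=19812
  Nairobi: ids {15, 22, 25} → MAX(seats * price)=35940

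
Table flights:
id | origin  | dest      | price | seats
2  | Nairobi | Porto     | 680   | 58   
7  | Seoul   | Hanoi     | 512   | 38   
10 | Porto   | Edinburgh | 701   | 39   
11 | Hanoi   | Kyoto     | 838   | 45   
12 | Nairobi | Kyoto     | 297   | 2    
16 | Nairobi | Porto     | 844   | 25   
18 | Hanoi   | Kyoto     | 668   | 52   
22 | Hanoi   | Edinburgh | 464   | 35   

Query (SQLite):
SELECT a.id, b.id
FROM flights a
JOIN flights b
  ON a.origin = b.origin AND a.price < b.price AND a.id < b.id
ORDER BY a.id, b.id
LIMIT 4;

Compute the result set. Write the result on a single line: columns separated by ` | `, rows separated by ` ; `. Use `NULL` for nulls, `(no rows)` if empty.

Pairs (a,b) with same origin, a.price < b.price, a.id < b.id.
origin groups: Hanoi:{11,18,22} Nairobi:{2,12,16} Porto:{10} Seoul:{7}
Ordered by (a.id, b.id); first 4.

2 | 16 ; 12 | 16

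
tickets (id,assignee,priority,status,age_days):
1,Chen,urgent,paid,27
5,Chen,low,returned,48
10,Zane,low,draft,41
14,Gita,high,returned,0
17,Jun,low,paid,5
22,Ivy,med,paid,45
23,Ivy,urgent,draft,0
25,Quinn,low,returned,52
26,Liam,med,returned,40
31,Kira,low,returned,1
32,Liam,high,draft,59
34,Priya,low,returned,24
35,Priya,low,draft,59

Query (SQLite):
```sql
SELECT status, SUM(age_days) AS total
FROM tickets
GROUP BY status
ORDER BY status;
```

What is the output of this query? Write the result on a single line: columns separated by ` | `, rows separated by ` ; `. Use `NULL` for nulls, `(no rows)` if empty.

Partition tickets by status; compute SUM(age_days) within each group.
  draft: ids {10, 23, 32, 35} → SUM(age_days)=159
  paid: ids {1, 17, 22} → SUM(age_days)=77
  returned: ids {5, 14, 25, 26, 31, 34} → SUM(age_days)=165

draft | 159 ; paid | 77 ; returned | 165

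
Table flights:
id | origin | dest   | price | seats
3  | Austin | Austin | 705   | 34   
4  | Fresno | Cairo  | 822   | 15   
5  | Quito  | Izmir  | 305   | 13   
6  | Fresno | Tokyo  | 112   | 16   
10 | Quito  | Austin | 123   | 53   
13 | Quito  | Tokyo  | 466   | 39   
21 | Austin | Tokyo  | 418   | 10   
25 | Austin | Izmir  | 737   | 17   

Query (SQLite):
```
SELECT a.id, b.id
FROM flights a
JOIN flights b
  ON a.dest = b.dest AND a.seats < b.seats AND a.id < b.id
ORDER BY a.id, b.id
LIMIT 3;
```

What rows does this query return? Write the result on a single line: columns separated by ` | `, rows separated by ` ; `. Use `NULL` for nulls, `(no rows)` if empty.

Pairs (a,b) with same dest, a.seats < b.seats, a.id < b.id.
dest groups: Austin:{3,10} Cairo:{4} Izmir:{5,25} Tokyo:{6,13,21}
Ordered by (a.id, b.id); first 3.

3 | 10 ; 5 | 25 ; 6 | 13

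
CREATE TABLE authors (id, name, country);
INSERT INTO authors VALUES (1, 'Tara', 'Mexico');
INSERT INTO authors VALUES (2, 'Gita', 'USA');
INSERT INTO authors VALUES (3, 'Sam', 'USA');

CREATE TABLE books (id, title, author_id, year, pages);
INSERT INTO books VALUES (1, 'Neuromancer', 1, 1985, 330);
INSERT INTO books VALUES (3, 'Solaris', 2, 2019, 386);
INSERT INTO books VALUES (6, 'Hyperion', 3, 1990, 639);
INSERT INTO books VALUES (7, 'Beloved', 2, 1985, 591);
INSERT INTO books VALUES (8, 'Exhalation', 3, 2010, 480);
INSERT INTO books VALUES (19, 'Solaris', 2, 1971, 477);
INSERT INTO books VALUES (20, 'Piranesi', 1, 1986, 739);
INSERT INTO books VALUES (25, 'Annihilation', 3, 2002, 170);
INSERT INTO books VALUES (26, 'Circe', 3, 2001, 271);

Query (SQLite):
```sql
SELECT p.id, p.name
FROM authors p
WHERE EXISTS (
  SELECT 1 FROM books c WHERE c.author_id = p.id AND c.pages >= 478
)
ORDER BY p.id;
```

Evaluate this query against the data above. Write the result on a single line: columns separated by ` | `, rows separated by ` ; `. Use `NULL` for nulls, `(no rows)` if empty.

For each authors row, check whether any books with matching author_id has pages >= 478.
Keep rows where that is true.

1 | Tara ; 2 | Gita ; 3 | Sam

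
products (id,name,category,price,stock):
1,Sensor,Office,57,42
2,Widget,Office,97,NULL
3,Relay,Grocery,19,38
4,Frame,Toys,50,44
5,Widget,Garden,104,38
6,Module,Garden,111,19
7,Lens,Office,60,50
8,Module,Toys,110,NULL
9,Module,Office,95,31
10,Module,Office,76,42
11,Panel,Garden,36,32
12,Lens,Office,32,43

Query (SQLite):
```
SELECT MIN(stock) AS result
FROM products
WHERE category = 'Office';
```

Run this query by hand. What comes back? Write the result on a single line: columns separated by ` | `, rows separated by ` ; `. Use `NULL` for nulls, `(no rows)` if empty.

Rows where category='Office' → stock values: [42, NULL, 50, 31, 42, 43].
MIN of non-NULL values = 31.

31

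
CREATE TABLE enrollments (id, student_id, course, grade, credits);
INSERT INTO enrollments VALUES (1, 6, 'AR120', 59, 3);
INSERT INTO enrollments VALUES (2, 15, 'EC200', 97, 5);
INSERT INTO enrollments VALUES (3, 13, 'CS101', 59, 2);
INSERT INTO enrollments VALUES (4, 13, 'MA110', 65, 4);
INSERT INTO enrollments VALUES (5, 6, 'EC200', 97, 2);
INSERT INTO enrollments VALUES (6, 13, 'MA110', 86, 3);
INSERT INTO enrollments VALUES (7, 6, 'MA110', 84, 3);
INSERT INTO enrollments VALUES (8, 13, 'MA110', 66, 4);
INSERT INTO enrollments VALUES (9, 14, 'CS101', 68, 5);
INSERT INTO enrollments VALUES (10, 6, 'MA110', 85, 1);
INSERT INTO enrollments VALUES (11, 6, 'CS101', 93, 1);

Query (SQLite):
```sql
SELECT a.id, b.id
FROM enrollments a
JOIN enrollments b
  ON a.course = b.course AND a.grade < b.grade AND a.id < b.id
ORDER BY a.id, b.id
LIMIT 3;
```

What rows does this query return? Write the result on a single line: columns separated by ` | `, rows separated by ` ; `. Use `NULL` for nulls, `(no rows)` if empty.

Pairs (a,b) with same course, a.grade < b.grade, a.id < b.id.
course groups: AR120:{1} CS101:{3,9,11} EC200:{2,5} MA110:{4,6,7,8,10}
Ordered by (a.id, b.id); first 3.

3 | 9 ; 3 | 11 ; 4 | 6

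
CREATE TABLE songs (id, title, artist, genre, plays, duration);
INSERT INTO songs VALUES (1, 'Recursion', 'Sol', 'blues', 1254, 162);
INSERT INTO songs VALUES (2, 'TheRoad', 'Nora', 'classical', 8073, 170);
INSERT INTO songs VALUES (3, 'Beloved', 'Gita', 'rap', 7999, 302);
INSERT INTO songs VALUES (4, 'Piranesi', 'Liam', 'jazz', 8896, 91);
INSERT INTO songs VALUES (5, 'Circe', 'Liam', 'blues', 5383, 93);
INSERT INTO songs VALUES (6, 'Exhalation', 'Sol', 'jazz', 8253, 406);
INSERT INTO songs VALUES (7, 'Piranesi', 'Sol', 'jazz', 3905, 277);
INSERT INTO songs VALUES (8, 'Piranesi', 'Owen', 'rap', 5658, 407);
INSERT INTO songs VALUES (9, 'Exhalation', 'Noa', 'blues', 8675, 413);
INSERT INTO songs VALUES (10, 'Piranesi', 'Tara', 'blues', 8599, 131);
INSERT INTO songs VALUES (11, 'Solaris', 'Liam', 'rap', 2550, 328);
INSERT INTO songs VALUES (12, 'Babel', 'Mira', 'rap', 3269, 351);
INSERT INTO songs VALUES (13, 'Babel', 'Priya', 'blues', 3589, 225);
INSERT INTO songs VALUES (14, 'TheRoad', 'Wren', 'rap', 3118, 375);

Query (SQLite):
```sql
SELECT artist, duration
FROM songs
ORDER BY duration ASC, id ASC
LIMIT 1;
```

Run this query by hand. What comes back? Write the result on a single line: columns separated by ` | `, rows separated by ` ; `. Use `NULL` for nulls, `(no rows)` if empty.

Sort by duration asc, tiebreak id asc: (91, id=4), (93, id=5), (131, id=10), (162, id=1) …. Take first 1.

Liam | 91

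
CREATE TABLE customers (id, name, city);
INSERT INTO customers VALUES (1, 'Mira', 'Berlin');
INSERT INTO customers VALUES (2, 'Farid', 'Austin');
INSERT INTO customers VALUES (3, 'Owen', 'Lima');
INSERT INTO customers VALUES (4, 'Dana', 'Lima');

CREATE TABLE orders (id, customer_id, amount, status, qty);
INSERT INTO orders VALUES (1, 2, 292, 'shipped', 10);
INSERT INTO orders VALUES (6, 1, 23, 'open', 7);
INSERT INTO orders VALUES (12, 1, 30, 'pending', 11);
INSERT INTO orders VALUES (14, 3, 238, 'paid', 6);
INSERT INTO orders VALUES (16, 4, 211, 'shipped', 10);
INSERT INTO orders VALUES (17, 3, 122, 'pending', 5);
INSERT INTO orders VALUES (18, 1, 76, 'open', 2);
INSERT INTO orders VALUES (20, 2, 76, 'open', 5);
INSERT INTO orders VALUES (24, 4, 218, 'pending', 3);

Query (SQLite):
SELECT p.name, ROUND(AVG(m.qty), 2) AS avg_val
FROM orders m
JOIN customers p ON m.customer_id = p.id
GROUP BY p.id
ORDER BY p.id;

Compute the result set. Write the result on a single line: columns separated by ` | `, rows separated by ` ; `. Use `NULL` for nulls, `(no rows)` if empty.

Join each orders row to its customers via customer_id.
Group joined rows by customers.id; compute ROUND(AVG(m.qty), 2) per group.
  1: ids {6, 12, 18} → ROUND(AVG(m.qty), 2)=6.67
  2: ids {1, 20} → ROUND(AVG(m.qty), 2)=7.5
  3: ids {14, 17} → ROUND(AVG(m.qty), 2)=5.5
  4: ids {16, 24} → ROUND(AVG(m.qty), 2)=6.5

Mira | 6.67 ; Farid | 7.5 ; Owen | 5.5 ; Dana | 6.5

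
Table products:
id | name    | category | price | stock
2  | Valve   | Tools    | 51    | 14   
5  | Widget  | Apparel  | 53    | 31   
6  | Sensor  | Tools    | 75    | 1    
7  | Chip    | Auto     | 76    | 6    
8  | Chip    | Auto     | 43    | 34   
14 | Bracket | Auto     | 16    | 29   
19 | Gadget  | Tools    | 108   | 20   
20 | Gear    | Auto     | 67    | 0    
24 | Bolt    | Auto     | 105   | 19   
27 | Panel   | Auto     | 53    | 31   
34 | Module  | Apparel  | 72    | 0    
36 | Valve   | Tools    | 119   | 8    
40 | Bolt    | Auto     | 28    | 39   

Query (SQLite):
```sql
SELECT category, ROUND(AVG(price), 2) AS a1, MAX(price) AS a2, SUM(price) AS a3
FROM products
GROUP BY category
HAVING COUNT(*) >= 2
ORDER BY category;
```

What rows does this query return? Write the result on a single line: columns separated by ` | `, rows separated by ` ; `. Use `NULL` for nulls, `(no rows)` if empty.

Apparel | 62.5 | 72 | 125 ; Auto | 55.43 | 105 | 388 ; Tools | 88.25 | 119 | 353

Group products by category.
Per group compute: ROUND(AVG(price), 2), MAX(price), SUM(price).
HAVING: drop groups with fewer than 2 rows.
  Apparel: ids {5, 34} → ROUND(AVG(price), 2)=62.5, MAX(price)=72, SUM(price)=125
  Auto: ids {7, 8, 14, 20, 24, 27, 40} → ROUND(AVG(price), 2)=55.43, MAX(price)=105, SUM(price)=388
  Tools: ids {2, 6, 19, 36} → ROUND(AVG(price), 2)=88.25, MAX(price)=119, SUM(price)=353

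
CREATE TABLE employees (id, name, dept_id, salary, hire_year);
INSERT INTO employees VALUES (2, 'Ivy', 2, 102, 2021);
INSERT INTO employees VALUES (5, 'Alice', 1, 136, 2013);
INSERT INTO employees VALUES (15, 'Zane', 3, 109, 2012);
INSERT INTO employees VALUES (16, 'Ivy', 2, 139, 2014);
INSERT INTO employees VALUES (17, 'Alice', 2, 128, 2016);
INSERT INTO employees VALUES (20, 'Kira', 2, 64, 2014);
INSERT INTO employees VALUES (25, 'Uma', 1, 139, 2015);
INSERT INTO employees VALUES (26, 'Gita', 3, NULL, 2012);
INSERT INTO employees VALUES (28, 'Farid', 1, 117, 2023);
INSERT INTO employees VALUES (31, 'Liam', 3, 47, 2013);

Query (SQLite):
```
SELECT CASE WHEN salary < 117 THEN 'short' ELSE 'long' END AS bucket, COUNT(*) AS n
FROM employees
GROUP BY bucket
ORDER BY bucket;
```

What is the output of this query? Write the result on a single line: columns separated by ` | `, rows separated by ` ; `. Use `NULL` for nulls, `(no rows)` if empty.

Bucket rows by salary < 117 → 'short' else 'long'; count each bucket.
NULL < 117 is unknown, so NULL salary falls into ELSE → 'long'.

long | 6 ; short | 4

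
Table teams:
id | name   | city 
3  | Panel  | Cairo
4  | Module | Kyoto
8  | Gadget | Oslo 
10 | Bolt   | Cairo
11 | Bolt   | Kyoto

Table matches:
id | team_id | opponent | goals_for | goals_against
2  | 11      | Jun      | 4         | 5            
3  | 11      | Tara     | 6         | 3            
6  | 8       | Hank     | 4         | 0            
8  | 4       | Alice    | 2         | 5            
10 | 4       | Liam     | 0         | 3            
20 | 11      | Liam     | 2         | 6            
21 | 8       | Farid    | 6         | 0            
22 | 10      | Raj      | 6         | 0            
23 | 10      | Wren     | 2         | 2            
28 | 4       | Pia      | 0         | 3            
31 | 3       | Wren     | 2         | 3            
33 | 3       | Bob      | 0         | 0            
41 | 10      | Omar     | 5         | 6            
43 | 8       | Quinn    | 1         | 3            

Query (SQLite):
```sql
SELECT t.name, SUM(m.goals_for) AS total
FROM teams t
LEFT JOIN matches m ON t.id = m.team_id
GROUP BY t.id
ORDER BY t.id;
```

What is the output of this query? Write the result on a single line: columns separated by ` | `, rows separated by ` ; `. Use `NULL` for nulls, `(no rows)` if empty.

Panel | 2 ; Module | 2 ; Gadget | 11 ; Bolt | 13 ; Bolt | 12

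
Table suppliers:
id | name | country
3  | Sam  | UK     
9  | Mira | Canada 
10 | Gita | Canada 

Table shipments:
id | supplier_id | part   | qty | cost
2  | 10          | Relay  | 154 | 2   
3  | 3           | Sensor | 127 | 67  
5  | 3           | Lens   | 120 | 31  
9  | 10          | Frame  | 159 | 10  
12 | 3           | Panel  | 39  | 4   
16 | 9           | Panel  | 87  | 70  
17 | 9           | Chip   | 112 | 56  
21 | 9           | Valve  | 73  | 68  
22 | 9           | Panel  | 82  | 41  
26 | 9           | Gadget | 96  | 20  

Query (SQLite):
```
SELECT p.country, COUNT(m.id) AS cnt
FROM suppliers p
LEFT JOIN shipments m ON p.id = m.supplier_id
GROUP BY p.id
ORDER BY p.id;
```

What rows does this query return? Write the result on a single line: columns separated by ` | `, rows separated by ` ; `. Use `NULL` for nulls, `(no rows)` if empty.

UK | 3 ; Canada | 5 ; Canada | 2

LEFT JOIN keeps every suppliers row; unmatched ones get NULL for shipments columns.
Group by suppliers.id and compute COUNT(m.id). COUNT(col) of an all-NULL group is 0.
  3: ids {3, 5, 12} → COUNT(m.id)=3
  9: ids {16, 17, 21, 22, 26} → COUNT(m.id)=5
  10: ids {2, 9} → COUNT(m.id)=2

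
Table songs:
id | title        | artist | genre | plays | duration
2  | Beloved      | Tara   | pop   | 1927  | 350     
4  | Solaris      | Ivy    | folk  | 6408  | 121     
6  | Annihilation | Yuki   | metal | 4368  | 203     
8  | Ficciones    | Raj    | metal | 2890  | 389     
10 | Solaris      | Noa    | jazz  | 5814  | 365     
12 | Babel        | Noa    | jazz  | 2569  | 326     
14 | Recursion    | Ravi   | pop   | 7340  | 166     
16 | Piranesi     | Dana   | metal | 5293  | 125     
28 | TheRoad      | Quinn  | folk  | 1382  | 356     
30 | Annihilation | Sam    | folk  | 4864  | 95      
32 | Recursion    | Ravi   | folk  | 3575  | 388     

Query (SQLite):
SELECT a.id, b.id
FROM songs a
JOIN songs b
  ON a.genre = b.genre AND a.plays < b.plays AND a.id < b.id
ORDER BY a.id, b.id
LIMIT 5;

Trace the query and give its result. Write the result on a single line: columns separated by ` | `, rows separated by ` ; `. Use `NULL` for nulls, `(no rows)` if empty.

2 | 14 ; 6 | 16 ; 8 | 16 ; 28 | 30 ; 28 | 32

Pairs (a,b) with same genre, a.plays < b.plays, a.id < b.id.
genre groups: folk:{4,28,30,32} jazz:{10,12} metal:{6,8,16} pop:{2,14}
Ordered by (a.id, b.id); first 5.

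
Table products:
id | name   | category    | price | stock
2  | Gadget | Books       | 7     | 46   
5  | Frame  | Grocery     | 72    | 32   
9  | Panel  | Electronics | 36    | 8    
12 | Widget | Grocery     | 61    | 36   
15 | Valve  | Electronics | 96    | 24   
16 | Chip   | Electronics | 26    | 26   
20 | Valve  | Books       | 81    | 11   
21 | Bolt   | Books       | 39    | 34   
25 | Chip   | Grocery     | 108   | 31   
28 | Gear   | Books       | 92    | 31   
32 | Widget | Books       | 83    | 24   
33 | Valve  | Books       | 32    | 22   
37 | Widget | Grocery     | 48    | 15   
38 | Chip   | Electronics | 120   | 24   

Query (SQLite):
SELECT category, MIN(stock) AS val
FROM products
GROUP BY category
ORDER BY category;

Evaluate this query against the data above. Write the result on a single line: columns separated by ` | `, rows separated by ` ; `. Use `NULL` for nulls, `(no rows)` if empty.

Books | 11 ; Electronics | 8 ; Grocery | 15

Partition products by category; compute MIN(stock) within each group.
  Books: ids {2, 20, 21, 28, 32, 33} → MIN(stock)=11
  Electronics: ids {9, 15, 16, 38} → MIN(stock)=8
  Grocery: ids {5, 12, 25, 37} → MIN(stock)=15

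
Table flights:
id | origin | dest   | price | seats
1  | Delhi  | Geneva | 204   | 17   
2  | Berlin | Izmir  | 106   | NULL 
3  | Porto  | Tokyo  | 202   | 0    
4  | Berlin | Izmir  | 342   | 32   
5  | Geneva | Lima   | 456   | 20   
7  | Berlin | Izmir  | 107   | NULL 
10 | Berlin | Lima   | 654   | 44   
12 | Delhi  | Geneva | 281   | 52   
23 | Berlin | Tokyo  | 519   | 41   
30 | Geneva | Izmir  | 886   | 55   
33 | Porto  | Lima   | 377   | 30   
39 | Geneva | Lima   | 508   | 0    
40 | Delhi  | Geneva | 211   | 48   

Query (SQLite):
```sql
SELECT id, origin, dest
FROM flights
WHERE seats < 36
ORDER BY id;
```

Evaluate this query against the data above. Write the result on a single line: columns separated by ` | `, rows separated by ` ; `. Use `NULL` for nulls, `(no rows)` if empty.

1 | Delhi | Geneva ; 3 | Porto | Tokyo ; 4 | Berlin | Izmir ; 5 | Geneva | Lima ; 33 | Porto | Lima ; 39 | Geneva | Lima

seats < 36: ids {1, 3, 4, 5, 33, 39}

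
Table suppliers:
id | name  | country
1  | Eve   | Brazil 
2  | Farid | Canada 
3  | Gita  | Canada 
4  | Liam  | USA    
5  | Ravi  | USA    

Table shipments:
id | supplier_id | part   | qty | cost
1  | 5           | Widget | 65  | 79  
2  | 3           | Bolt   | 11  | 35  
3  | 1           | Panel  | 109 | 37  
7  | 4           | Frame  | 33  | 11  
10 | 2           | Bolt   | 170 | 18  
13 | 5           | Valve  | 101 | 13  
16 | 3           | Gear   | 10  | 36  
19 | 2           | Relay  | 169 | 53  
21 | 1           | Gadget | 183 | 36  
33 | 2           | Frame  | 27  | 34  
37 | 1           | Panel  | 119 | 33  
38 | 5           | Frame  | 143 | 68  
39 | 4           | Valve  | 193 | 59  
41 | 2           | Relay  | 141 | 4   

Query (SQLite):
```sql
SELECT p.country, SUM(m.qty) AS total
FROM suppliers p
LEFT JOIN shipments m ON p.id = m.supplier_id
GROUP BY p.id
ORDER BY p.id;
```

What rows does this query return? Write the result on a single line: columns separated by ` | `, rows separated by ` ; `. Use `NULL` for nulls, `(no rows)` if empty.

Brazil | 411 ; Canada | 507 ; Canada | 21 ; USA | 226 ; USA | 309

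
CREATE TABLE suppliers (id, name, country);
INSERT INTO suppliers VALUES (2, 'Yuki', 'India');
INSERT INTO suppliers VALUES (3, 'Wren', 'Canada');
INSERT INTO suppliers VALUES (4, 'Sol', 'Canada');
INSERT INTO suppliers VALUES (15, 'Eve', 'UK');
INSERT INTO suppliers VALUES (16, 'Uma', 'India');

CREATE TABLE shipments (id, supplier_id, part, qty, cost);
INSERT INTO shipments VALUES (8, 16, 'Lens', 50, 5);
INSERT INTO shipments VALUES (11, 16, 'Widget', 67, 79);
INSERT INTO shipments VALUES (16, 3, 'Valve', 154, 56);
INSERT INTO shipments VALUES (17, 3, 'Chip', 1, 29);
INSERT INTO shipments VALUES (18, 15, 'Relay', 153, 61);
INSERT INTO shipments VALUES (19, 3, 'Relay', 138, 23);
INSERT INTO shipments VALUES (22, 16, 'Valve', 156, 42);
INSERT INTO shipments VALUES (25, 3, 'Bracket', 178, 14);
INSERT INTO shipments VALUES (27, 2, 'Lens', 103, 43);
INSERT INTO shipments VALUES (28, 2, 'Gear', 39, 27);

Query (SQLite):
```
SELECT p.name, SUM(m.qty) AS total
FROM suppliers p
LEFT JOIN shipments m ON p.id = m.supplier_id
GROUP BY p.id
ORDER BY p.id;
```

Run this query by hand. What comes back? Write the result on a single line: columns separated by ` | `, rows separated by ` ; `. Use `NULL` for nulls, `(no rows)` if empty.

LEFT JOIN keeps every suppliers row; unmatched ones get NULL for shipments columns.
Group by suppliers.id and compute SUM(m.qty). SUM over an all-NULL group is NULL.
  2: ids {27, 28} → SUM(m.qty)=142
  3: ids {16, 17, 19, 25} → SUM(m.qty)=471
  4: ids {—} → SUM(m.qty)=NULL
  15: ids {18} → SUM(m.qty)=153
  16: ids {8, 11, 22} → SUM(m.qty)=273

Yuki | 142 ; Wren | 471 ; Sol | NULL ; Eve | 153 ; Uma | 273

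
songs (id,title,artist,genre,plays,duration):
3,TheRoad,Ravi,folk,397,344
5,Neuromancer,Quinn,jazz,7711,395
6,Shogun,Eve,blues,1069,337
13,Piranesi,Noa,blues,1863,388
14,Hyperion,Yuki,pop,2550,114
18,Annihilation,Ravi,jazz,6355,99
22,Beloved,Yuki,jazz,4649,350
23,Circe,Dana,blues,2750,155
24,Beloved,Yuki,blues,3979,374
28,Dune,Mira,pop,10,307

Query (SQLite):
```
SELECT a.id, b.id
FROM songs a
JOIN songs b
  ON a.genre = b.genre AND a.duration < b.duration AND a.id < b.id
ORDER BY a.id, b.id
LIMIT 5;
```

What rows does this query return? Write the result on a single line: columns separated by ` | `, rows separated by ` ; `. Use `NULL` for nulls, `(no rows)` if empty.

Pairs (a,b) with same genre, a.duration < b.duration, a.id < b.id.
genre groups: blues:{6,13,23,24} folk:{3} jazz:{5,18,22} pop:{14,28}
Ordered by (a.id, b.id); first 5.

6 | 13 ; 6 | 24 ; 14 | 28 ; 18 | 22 ; 23 | 24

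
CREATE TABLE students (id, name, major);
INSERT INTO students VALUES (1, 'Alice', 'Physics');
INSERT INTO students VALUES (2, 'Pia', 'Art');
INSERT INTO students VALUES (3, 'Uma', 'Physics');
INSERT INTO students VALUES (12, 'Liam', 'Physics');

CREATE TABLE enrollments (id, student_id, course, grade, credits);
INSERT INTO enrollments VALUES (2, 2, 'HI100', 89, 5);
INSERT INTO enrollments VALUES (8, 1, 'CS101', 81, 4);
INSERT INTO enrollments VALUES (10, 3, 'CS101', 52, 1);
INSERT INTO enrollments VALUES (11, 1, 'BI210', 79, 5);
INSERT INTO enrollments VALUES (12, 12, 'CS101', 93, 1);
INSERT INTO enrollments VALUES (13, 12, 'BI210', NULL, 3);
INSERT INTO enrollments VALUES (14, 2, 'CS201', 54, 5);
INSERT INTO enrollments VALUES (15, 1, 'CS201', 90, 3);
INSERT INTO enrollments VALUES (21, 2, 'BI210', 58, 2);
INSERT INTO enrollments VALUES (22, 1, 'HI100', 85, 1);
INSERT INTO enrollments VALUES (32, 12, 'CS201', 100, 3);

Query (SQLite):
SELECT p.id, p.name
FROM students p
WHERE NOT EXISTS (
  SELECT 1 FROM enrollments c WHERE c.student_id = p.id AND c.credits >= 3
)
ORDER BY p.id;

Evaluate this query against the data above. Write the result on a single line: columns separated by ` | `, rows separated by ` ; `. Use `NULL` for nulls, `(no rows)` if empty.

3 | Uma

For each students row, check whether any enrollments with matching student_id has credits >= 3.
Keep rows where that is false.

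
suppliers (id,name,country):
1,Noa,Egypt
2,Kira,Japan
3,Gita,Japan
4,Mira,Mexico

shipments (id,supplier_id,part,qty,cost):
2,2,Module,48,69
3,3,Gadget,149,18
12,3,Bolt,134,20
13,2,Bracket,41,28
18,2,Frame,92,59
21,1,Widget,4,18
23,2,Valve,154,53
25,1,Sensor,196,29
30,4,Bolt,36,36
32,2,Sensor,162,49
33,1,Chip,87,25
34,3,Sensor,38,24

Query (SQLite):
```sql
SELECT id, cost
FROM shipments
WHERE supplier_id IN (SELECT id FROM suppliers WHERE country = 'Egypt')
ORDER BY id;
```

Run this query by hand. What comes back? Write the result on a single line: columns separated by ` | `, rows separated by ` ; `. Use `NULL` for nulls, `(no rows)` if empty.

21 | 18 ; 25 | 29 ; 33 | 25

Inner query: suppliers.id where country = 'Egypt'.
Outer: keep shipments rows whose supplier_id is in that set.
Inner query → {1}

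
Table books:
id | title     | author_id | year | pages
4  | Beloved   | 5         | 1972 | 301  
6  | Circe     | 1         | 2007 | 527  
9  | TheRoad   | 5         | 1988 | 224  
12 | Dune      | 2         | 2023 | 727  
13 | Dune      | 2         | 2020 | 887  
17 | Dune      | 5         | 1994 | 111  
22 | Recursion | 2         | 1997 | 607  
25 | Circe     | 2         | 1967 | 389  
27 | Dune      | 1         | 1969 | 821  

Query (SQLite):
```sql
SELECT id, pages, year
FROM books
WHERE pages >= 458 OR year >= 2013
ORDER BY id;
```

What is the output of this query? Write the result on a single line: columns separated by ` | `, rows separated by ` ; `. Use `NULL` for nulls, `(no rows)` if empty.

6 | 527 | 2007 ; 12 | 727 | 2023 ; 13 | 887 | 2020 ; 22 | 607 | 1997 ; 27 | 821 | 1969

pages >= 458: ids {6, 12, 13, 22, 27}
year >= 2013: ids {12, 13}
Combine with OR.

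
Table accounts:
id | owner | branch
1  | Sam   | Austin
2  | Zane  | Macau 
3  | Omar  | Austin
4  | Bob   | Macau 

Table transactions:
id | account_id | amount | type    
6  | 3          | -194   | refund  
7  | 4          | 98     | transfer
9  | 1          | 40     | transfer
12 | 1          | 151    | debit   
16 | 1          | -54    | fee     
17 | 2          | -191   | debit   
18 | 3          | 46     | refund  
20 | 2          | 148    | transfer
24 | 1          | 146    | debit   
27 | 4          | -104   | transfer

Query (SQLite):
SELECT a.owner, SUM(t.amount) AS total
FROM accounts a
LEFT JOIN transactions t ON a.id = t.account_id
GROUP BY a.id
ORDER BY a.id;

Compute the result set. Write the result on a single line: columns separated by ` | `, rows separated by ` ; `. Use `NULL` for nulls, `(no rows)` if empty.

LEFT JOIN keeps every accounts row; unmatched ones get NULL for transactions columns.
Group by accounts.id and compute SUM(t.amount). SUM over an all-NULL group is NULL.
  1: ids {9, 12, 16, 24} → SUM(t.amount)=283
  2: ids {17, 20} → SUM(t.amount)=-43
  3: ids {6, 18} → SUM(t.amount)=-148
  4: ids {7, 27} → SUM(t.amount)=-6

Sam | 283 ; Zane | -43 ; Omar | -148 ; Bob | -6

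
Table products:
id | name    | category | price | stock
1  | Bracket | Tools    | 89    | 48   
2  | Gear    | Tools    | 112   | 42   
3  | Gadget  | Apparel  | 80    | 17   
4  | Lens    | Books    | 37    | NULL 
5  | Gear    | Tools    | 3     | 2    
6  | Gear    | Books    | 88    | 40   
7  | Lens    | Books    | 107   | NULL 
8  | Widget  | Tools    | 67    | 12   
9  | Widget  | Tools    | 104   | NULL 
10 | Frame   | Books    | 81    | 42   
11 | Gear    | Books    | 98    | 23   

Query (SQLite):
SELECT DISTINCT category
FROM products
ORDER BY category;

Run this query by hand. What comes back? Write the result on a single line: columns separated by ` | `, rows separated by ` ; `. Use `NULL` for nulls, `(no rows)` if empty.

Collect distinct category values from products.

Apparel ; Books ; Tools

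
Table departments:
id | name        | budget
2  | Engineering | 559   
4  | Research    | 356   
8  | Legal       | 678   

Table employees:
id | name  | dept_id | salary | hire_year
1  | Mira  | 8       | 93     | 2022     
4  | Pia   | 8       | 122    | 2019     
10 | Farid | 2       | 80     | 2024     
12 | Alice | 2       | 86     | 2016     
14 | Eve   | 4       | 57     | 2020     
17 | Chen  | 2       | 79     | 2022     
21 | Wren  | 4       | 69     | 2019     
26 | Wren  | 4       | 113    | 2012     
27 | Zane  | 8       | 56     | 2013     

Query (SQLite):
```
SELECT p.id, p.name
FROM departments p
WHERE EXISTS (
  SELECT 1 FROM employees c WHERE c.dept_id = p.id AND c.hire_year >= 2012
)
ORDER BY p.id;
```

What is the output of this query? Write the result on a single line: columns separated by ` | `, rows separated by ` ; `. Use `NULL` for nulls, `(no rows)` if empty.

2 | Engineering ; 4 | Research ; 8 | Legal

For each departments row, check whether any employees with matching dept_id has hire_year >= 2012.
Keep rows where that is true.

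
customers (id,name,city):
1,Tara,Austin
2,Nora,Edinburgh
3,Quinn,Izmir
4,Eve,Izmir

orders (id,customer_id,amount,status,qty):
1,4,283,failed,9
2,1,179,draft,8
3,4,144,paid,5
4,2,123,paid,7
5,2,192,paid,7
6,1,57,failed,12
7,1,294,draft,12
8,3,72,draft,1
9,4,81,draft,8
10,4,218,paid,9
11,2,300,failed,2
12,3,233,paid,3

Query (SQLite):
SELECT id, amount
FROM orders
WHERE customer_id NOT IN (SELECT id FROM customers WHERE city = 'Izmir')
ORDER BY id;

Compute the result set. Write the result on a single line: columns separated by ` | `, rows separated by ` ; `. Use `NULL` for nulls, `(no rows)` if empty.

Inner query: customers.id where city = 'Izmir'.
Outer: keep orders rows whose customer_id is not in that set.
Inner query → {3, 4}

2 | 179 ; 4 | 123 ; 5 | 192 ; 6 | 57 ; 7 | 294 ; 11 | 300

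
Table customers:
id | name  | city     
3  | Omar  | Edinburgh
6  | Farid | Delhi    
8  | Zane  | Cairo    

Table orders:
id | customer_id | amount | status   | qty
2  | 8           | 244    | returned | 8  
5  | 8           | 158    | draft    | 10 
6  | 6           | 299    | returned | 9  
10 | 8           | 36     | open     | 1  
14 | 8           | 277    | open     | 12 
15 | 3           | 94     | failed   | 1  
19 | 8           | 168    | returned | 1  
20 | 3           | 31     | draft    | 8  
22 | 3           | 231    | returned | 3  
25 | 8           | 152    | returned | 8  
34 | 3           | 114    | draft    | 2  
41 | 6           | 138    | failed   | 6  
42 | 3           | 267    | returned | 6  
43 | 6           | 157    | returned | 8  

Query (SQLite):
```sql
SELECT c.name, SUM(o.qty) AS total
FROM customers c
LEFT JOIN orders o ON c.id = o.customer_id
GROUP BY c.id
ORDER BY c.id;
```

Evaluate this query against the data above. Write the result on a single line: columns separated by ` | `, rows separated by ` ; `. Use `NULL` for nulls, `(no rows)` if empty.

Omar | 20 ; Farid | 23 ; Zane | 40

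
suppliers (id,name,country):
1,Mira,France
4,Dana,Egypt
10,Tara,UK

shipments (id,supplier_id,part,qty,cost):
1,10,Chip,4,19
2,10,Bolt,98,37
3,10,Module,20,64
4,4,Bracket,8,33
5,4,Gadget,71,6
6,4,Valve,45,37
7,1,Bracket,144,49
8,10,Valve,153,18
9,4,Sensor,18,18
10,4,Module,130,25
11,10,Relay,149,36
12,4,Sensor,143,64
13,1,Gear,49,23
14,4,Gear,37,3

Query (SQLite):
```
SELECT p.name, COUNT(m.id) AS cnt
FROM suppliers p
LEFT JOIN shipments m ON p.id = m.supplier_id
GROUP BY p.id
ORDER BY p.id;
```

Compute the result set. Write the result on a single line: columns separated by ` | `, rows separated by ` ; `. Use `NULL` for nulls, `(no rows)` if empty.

LEFT JOIN keeps every suppliers row; unmatched ones get NULL for shipments columns.
Group by suppliers.id and compute COUNT(m.id). COUNT(col) of an all-NULL group is 0.
  1: ids {7, 13} → COUNT(m.id)=2
  4: ids {4, 5, 6, 9, 10, 12, 14} → COUNT(m.id)=7
  10: ids {1, 2, 3, 8, 11} → COUNT(m.id)=5

Mira | 2 ; Dana | 7 ; Tara | 5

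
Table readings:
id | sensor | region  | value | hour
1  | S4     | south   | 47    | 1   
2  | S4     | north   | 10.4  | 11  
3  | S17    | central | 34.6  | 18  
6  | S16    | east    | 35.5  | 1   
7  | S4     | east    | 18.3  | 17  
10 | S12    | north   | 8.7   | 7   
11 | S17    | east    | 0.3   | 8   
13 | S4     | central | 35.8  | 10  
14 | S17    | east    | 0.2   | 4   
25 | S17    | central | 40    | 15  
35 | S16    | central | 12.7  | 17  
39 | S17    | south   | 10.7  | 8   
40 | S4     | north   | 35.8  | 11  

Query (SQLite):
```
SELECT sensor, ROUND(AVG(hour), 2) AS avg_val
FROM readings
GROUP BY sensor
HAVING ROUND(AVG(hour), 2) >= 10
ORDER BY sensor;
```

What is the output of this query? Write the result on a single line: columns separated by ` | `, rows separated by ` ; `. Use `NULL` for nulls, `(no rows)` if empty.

S17 | 10.6 ; S4 | 10

Partition readings by sensor; compute ROUND(AVG(hour), 2) within each group.
HAVING: keep groups where ROUND(AVG(hour), 2) >= 10.
  S12: ids {10} → ROUND(AVG(hour), 2)=7
  S16: ids {6, 35} → ROUND(AVG(hour), 2)=9
  S17: ids {3, 11, 14, 25, 39} → ROUND(AVG(hour), 2)=10.6
  S4: ids {1, 2, 7, 13, 40} → ROUND(AVG(hour), 2)=10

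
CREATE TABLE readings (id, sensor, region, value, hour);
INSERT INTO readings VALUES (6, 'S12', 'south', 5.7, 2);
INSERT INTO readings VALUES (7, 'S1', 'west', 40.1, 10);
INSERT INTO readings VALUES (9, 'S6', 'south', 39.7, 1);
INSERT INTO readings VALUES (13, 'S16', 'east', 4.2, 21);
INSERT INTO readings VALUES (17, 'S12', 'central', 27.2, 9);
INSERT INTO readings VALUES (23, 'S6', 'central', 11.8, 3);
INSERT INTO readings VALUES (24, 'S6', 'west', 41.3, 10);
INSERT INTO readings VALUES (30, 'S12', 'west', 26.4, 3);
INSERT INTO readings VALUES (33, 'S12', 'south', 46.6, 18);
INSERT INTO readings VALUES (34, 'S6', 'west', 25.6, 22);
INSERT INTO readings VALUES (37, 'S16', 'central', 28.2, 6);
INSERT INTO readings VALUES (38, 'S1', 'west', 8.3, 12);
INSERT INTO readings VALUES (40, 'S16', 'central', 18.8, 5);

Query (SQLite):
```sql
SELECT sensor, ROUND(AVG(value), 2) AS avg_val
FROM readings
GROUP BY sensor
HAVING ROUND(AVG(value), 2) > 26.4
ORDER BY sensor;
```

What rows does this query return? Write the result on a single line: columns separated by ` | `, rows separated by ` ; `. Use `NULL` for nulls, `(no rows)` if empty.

Partition readings by sensor; compute ROUND(AVG(value), 2) within each group.
HAVING: keep groups where ROUND(AVG(value), 2) > 26.4.
  S1: ids {7, 38} → ROUND(AVG(value), 2)=24.2
  S12: ids {6, 17, 30, 33} → ROUND(AVG(value), 2)=26.48
  S16: ids {13, 37, 40} → ROUND(AVG(value), 2)=17.07
  S6: ids {9, 23, 24, 34} → ROUND(AVG(value), 2)=29.6

S12 | 26.48 ; S6 | 29.6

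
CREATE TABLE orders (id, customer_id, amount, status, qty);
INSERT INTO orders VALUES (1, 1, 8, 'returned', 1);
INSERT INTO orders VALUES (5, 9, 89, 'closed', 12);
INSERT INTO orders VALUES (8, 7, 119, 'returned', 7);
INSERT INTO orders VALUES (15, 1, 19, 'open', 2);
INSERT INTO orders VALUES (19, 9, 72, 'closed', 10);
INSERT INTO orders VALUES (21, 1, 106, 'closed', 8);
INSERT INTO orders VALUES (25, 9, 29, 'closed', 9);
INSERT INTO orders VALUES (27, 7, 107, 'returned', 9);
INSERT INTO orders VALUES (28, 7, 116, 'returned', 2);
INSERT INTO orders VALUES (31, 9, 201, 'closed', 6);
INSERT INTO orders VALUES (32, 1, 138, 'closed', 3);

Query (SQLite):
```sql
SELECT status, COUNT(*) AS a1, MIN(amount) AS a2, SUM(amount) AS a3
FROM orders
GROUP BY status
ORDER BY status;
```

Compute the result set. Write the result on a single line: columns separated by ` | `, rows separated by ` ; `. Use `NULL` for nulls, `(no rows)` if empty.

Group orders by status.
Per group compute: COUNT(*), MIN(amount), SUM(amount).
  closed: ids {5, 19, 21, 25, 31, 32} → COUNT(*)=6, MIN(amount)=29, SUM(amount)=635
  open: ids {15} → COUNT(*)=1, MIN(amount)=19, SUM(amount)=19
  returned: ids {1, 8, 27, 28} → COUNT(*)=4, MIN(amount)=8, SUM(amount)=350

closed | 6 | 29 | 635 ; open | 1 | 19 | 19 ; returned | 4 | 8 | 350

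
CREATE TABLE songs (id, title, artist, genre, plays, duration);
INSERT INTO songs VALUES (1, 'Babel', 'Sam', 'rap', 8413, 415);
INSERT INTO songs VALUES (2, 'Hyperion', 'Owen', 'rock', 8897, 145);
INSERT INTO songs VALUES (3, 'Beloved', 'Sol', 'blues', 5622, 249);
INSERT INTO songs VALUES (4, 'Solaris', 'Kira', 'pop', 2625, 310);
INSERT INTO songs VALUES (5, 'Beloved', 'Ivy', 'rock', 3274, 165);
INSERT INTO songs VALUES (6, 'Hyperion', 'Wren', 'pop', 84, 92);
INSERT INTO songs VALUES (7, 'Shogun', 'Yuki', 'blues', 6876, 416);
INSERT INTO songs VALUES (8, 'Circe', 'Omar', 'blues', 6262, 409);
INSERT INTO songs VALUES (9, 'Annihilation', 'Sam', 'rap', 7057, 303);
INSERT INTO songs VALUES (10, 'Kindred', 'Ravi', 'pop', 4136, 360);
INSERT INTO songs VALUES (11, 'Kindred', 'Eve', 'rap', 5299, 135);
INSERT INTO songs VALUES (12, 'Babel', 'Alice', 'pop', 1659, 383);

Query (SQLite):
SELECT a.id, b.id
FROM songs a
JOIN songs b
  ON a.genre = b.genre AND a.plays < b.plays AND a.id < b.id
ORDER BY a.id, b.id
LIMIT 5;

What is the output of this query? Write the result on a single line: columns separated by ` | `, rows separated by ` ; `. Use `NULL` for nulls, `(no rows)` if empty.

3 | 7 ; 3 | 8 ; 4 | 10 ; 6 | 10 ; 6 | 12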